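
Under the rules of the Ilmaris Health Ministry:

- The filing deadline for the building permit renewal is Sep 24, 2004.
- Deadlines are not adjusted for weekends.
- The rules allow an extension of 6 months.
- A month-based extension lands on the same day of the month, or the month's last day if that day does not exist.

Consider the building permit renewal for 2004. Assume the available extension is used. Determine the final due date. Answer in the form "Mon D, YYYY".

Start from the fixed due date, Sep 24, 2004.
Sep 24, 2004 is a Friday; no weekend or holiday adjustment applies.
Add 6 months to Sep 24, 2004: Mar 24, 2005.
No adjustment is made for weekends or holidays, so Mar 24, 2005 stands.
Final deadline: Mar 24, 2005.

Mar 24, 2005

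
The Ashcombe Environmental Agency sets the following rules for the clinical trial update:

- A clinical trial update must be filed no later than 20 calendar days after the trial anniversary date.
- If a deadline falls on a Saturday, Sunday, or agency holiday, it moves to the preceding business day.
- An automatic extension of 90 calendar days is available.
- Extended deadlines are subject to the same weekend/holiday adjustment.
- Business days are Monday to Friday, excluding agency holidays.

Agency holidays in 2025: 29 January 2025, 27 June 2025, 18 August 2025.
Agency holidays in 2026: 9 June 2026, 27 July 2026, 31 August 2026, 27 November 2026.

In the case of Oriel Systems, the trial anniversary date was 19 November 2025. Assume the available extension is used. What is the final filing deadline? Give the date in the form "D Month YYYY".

From 19 November 2025, 20 calendar days later is 9 December 2025.
9 December 2025 is a Tuesday and not a listed holiday, so it stands.
Applying the 90-calendar-day extension: 9 December 2025 + 90 days = 9 March 2026.
9 March 2026 falls on a Monday, which is a business day, so no adjustment is needed.
So the filing is due 9 March 2026.

9 March 2026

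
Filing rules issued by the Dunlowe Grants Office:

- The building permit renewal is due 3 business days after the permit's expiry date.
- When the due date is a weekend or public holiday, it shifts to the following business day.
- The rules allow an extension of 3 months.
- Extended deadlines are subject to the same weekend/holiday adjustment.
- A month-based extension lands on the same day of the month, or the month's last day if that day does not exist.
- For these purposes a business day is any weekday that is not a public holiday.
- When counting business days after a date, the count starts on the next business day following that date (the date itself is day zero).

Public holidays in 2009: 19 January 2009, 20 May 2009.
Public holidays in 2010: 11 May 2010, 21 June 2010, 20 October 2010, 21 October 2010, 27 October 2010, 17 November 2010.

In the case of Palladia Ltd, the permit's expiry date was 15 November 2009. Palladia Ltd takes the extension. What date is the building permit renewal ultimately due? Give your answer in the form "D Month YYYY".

18 February 2010

3 business days after 15 November 2009, excluding weekends and holidays, is 18 November 2009.
18 November 2009 falls on a Wednesday, which is a business day, so no adjustment is needed.
The 3 months extension carries 18 November 2009 to 18 February 2010.
18 February 2010 (Thursday) is already a business day.
Final deadline: 18 February 2010.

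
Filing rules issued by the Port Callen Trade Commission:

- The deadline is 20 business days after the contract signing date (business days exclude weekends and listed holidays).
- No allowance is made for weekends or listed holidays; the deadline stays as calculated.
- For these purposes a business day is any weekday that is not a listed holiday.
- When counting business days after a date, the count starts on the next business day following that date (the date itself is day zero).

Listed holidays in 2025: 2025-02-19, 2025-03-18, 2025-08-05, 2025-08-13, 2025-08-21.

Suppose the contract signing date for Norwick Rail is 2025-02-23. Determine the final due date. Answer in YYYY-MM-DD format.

20 business days after 2025-02-23, excluding weekends and holidays, is 2025-03-24.
2025-03-24 falls on a Monday. The rules make no weekend/holiday allowance, so it remains 2025-03-24.
Deadline: 2025-03-24.

2025-03-24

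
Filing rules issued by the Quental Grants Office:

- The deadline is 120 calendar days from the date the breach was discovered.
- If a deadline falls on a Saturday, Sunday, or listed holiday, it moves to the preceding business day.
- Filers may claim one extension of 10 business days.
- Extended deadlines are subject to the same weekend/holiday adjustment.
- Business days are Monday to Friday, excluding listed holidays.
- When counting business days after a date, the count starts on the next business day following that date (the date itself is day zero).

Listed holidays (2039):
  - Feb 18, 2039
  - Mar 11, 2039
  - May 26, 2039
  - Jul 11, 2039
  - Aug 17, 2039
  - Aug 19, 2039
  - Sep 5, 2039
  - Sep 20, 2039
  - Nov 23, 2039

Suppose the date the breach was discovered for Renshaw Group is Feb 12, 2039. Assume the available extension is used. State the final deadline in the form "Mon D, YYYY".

Jun 24, 2039

Trigger date Feb 12, 2039 + 120 calendar days = Jun 12, 2039.
Jun 12, 2039 falls on a Sunday. Rolling to the preceding business day gives Jun 10, 2039, a Friday.
Counting 10 further business days from Jun 10, 2039 reaches Jun 24, 2039.
Jun 24, 2039 is a Friday and not a listed holiday, so it stands.
The final due date is Jun 24, 2039.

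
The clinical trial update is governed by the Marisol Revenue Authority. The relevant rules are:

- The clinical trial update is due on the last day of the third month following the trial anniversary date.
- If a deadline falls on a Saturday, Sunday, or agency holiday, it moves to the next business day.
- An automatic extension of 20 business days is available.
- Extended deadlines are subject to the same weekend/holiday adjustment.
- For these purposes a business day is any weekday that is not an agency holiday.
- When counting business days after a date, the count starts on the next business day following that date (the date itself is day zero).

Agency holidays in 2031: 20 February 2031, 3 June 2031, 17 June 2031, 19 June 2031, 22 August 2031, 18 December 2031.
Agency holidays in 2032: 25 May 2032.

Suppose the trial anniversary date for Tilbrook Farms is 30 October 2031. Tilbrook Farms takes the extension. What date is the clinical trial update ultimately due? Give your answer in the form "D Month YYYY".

1 March 2032

The third month after 30 October 2031 is January 2032, whose last day is 31 January 2032.
31 January 2032 is a Saturday, so it moves to the next business day, 2 February 2032 (Monday).
Applying the 20-business-day extension: 20 business days after 2 February 2032 is 1 March 2032.
Since 1 March 2032 is a Monday and not a holiday, the date is unchanged.
So the filing is due 1 March 2032.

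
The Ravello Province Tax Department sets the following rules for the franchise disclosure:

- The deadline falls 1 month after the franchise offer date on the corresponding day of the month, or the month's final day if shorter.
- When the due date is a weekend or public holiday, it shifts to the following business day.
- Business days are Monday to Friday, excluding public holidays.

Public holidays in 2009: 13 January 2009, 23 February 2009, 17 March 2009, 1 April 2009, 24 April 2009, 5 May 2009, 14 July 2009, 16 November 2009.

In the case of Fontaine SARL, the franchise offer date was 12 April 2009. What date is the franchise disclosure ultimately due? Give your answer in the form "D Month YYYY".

12 May 2009

Moving 1 month forward from 12 April 2009 on the corresponding day gives 12 May 2009.
12 May 2009 (Tuesday) is already a business day.
Deadline: 12 May 2009.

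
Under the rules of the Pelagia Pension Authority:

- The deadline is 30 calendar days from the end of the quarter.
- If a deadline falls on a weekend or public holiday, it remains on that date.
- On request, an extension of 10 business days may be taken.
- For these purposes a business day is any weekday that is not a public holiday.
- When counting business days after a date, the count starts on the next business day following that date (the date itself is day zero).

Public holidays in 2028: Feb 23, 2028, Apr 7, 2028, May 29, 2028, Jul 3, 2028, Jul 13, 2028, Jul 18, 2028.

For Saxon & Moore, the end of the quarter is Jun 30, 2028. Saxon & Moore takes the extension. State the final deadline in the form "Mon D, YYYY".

Adding 30 calendar days to Jun 30, 2028 gives Jul 30, 2028.
Jul 30, 2028 is a Sunday; no weekend or holiday adjustment applies.
Applying the 10-business-day extension: 10 business days after Jul 30, 2028 is Aug 11, 2028.
Aug 11, 2028 is a Friday; no weekend or holiday adjustment applies.
Final deadline: Aug 11, 2028.

Aug 11, 2028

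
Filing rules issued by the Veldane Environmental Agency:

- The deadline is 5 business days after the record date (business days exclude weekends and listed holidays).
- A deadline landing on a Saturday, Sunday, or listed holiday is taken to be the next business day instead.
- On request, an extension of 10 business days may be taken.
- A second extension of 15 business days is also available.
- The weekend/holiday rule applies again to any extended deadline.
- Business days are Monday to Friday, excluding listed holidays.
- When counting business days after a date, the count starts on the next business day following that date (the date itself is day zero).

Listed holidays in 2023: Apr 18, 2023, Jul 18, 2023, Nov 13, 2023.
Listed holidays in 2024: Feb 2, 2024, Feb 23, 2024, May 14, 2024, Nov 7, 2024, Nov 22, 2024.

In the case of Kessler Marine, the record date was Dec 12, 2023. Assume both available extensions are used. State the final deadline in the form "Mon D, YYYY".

Counting 5 business days after Dec 12, 2023 (skipping weekends and listed holidays) reaches Dec 19, 2023.
Dec 19, 2023 falls on a Tuesday, which is a business day, so no adjustment is needed.
The 10-business-day extension runs from Dec 19, 2023 to Jan 2, 2024.
Since Jan 2, 2024 is a Tuesday and not a holiday, the date is unchanged.
Applying the 15-business-day extension: 15 business days after Jan 2, 2024 is Jan 23, 2024.
Jan 23, 2024 falls on a Tuesday, which is a business day, so no adjustment is needed.
The final due date is Jan 23, 2024.

Jan 23, 2024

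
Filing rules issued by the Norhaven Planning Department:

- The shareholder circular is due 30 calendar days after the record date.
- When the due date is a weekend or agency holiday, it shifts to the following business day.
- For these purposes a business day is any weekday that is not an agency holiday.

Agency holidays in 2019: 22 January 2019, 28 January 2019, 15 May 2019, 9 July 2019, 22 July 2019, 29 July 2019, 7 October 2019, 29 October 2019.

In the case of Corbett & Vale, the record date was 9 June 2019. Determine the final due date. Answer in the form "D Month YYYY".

10 July 2019

Trigger date 9 June 2019 + 30 calendar days = 9 July 2019.
9 July 2019 is a listed holiday, so it moves to the next business day, 10 July 2019 (Wednesday).
Deadline: 10 July 2019.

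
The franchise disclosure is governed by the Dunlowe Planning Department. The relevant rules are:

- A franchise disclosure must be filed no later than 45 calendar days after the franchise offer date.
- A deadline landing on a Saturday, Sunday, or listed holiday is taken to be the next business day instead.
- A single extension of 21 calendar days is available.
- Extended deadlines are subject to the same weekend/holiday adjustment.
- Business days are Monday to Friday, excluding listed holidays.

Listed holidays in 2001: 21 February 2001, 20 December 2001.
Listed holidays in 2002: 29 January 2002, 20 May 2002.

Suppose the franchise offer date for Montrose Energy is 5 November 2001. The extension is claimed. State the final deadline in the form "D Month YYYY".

Adding 45 calendar days to 5 November 2001 gives 20 December 2001.
20 December 2001 is a listed holiday; the next business day is 21 December 2001 (Friday).
Add the 21 calendar-day extension to 21 December 2001: 11 January 2002.
11 January 2002 falls on a Friday, which is a business day, so no adjustment is needed.
Final deadline: 11 January 2002.

11 January 2002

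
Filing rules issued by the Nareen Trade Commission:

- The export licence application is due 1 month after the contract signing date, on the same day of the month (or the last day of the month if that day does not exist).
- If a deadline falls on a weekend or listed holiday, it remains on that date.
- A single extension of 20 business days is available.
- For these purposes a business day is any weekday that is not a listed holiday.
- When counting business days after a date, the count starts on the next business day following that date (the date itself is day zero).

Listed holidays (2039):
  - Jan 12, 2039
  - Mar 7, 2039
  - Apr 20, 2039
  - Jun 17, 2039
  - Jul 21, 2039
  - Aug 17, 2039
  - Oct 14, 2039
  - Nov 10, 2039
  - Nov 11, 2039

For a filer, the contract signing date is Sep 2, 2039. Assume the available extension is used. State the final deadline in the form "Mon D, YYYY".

1 month after Sep 2, 2039, on the same day of the month, is Oct 2, 2039.
Oct 2, 2039 falls on a Sunday. The rules make no weekend/holiday allowance, so it remains Oct 2, 2039.
The 20-business-day extension runs from Oct 2, 2039 to Oct 31, 2039.
Oct 31, 2039 falls on a Monday. The rules make no weekend/holiday allowance, so it remains Oct 31, 2039.
Deadline: Oct 31, 2039.

Oct 31, 2039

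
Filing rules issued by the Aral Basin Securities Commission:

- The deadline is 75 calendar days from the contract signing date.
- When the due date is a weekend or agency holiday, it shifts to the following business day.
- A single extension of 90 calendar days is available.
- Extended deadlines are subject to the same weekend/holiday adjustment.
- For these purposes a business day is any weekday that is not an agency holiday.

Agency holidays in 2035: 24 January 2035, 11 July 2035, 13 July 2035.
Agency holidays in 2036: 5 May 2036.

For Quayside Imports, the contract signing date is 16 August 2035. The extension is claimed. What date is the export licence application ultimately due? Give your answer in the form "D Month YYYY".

28 January 2036

From 16 August 2035, 75 calendar days later is 30 October 2035.
30 October 2035 (Tuesday) is already a business day.
The 90-calendar-day extension moves the deadline from 30 October 2035 to 28 January 2036.
28 January 2036 (Monday) is already a business day.
The final due date is 28 January 2036.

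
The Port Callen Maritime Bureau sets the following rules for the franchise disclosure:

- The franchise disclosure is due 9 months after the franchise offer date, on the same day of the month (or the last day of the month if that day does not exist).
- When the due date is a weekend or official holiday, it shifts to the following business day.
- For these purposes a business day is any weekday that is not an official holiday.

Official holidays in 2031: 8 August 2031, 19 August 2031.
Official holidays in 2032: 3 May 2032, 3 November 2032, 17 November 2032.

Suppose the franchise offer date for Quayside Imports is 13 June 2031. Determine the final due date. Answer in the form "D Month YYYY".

9 months from 13 June 2031 is 13 March 2032.
13 March 2032 is a Saturday, so it moves to the next business day, 15 March 2032 (Monday).
So the filing is due 15 March 2032.

15 March 2032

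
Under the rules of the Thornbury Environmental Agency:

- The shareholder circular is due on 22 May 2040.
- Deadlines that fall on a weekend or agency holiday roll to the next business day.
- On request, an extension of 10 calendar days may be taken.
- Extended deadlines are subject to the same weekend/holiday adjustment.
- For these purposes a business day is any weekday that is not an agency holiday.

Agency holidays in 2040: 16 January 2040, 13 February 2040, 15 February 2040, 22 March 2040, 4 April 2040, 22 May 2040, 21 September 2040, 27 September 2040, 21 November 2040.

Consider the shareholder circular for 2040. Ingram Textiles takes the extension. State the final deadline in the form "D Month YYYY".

Start from the fixed due date, 22 May 2040.
Because 22 May 2040 is a listed holiday, the deadline becomes 23 May 2040 (Wednesday).
Applying the 10-calendar-day extension: 23 May 2040 + 10 days = 2 June 2040.
2 June 2040 falls on a Saturday. Rolling to the next business day gives 4 June 2040, a Monday.
Final deadline: 4 June 2040.

4 June 2040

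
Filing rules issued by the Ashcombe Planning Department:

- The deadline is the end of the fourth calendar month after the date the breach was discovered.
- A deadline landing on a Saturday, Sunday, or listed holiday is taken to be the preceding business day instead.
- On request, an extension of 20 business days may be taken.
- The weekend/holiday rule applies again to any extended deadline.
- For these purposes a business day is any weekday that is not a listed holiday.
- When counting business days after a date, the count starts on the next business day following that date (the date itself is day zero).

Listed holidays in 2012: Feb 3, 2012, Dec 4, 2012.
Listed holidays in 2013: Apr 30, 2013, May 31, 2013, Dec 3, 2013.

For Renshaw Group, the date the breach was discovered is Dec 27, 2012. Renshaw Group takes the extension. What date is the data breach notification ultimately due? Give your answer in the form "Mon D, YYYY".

4 months after Dec 27, 2012 falls in April 2013; the last day of that month is Apr 30, 2013.
Apr 30, 2013 falls on a listed holiday. Rolling to the preceding business day gives Apr 29, 2013, a Monday.
The 20-business-day extension runs from Apr 29, 2013 to May 28, 2013.
May 28, 2013 (Tuesday) is already a business day.
Deadline: May 28, 2013.

May 28, 2013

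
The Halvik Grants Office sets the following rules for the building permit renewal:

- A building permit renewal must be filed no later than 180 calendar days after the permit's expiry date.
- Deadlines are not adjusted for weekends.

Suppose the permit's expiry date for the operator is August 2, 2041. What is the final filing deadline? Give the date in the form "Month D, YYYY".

January 29, 2042

Trigger date August 2, 2041 + 180 calendar days = January 29, 2042.
No adjustment is made for weekends or holidays, so January 29, 2042 stands.
So the filing is due January 29, 2042.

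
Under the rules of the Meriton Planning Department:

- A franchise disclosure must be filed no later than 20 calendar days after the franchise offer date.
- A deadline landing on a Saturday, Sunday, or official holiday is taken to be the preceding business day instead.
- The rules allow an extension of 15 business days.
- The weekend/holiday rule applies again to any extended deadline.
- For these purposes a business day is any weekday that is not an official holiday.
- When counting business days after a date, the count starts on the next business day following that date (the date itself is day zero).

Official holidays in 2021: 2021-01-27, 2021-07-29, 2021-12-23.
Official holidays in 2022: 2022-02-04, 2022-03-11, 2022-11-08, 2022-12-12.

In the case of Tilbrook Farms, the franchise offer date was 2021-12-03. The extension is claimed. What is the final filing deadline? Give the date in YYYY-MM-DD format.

Adding 20 calendar days to 2021-12-03 gives 2021-12-23.
2021-12-23 is a listed holiday; the preceding business day is 2021-12-22 (Wednesday).
The 15-business-day extension runs from 2021-12-22 to 2022-01-13.
Since 2022-01-13 is a Thursday and not a holiday, the date is unchanged.
Deadline: 2022-01-13.

2022-01-13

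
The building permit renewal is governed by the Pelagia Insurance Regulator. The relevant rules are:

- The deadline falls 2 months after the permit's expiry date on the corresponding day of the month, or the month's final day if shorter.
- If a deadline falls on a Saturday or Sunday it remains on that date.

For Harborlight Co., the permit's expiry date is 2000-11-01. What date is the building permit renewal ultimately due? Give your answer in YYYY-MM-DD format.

2001-01-01

2 months from 2000-11-01 is 2001-01-01.
2001-01-01 is a Monday; no weekend or holiday adjustment applies.
Deadline: 2001-01-01.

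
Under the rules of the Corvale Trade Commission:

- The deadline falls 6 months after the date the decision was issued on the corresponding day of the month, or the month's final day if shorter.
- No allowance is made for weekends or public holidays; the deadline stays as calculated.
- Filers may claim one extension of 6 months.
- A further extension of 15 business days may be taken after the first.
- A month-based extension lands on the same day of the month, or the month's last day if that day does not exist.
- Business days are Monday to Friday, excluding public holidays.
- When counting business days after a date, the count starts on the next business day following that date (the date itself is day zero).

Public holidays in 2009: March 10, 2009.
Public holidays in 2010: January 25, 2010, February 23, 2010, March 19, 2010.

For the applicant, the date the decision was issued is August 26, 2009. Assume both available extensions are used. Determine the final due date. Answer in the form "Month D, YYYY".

6 months after August 26, 2009, on the same day of the month, is February 26, 2010.
February 26, 2010 is a Friday; no weekend or holiday adjustment applies.
The 6 months extension carries February 26, 2010 to August 26, 2010.
August 26, 2010 is a Thursday; no weekend or holiday adjustment applies.
The 15-business-day extension runs from August 26, 2010 to September 16, 2010.
September 16, 2010 falls on a Thursday. The rules make no weekend/holiday allowance, so it remains September 16, 2010.
Final deadline: September 16, 2010.

September 16, 2010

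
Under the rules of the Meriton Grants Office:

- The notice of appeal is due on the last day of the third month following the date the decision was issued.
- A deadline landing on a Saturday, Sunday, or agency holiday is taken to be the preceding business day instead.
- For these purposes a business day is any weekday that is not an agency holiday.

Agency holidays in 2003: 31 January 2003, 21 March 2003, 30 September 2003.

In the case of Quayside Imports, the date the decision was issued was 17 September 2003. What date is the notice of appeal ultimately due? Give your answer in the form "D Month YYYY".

31 December 2003

3 months after 17 September 2003 falls in December 2003; the last day of that month is 31 December 2003.
31 December 2003 falls on a Wednesday, which is a business day, so no adjustment is needed.
The final due date is 31 December 2003.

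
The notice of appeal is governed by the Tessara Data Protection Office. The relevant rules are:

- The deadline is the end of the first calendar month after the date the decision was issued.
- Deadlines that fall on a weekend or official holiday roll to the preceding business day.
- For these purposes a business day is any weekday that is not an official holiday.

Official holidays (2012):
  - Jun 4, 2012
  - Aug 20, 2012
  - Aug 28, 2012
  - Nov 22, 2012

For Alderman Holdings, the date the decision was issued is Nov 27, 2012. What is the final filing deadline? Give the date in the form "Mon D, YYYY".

Dec 31, 2012

The first month after Nov 27, 2012 is December 2012, whose last day is Dec 31, 2012.
Dec 31, 2012 falls on a Monday, which is a business day, so no adjustment is needed.
Deadline: Dec 31, 2012.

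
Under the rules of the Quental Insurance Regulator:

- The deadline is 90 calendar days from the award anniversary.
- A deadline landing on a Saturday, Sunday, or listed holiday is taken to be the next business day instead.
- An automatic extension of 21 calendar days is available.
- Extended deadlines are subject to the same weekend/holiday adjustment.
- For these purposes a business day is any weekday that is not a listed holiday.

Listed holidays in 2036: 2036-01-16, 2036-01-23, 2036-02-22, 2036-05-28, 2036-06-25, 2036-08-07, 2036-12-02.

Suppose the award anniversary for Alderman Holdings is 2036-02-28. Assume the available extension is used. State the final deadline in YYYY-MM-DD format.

2036-06-19

Adding 90 calendar days to 2036-02-28 gives 2036-05-28.
2036-05-28 falls on a listed holiday. Rolling to the next business day gives 2036-05-29, a Thursday.
The 21-calendar-day extension moves the deadline from 2036-05-29 to 2036-06-19.
2036-06-19 falls on a Thursday, which is a business day, so no adjustment is needed.
The final due date is 2036-06-19.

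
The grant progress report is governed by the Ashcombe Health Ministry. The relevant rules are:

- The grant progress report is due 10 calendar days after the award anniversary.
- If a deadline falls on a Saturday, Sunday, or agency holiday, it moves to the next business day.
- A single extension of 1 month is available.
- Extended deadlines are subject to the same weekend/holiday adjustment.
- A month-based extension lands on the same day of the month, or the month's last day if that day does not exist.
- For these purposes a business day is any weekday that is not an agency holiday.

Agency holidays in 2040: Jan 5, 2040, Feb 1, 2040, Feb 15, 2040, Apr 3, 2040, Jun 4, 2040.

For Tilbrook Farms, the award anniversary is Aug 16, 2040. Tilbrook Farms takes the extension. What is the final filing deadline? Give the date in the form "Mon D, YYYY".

Sep 27, 2040

From Aug 16, 2040, 10 calendar days later is Aug 26, 2040.
Aug 26, 2040 is a Sunday; the next business day is Aug 27, 2040 (Monday).
Applying the 1 month extension: 1 month after Aug 27, 2040 is Sep 27, 2040.
Sep 27, 2040 is a Thursday and not a listed holiday, so it stands.
Final deadline: Sep 27, 2040.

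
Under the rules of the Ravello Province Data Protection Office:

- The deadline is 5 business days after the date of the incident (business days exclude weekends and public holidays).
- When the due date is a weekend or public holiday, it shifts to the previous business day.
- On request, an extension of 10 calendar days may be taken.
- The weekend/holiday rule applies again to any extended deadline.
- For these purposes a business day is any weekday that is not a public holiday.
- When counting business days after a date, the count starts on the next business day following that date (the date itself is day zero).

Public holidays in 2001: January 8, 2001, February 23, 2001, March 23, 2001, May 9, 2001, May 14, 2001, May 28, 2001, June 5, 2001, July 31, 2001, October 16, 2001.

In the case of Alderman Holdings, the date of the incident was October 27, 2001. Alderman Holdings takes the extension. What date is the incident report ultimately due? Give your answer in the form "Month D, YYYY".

5 business days after October 27, 2001, excluding weekends and holidays, is November 2, 2001.
November 2, 2001 (Friday) is already a business day.
The 10-calendar-day extension moves the deadline from November 2, 2001 to November 12, 2001.
November 12, 2001 (Monday) is already a business day.
Final deadline: November 12, 2001.

November 12, 2001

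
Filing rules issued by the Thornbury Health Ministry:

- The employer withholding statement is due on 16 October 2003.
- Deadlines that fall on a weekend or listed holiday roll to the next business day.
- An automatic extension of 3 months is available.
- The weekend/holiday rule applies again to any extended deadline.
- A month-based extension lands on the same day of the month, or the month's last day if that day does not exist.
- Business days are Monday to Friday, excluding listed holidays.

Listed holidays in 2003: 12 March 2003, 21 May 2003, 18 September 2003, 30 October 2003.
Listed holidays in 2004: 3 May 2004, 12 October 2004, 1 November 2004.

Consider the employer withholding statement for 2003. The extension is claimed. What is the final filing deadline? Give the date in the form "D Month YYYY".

16 January 2004

Start from the fixed due date, 16 October 2003.
Since 16 October 2003 is a Thursday and not a holiday, the date is unchanged.
The 3 months extension carries 16 October 2003 to 16 January 2004.
Since 16 January 2004 is a Friday and not a holiday, the date is unchanged.
Final deadline: 16 January 2004.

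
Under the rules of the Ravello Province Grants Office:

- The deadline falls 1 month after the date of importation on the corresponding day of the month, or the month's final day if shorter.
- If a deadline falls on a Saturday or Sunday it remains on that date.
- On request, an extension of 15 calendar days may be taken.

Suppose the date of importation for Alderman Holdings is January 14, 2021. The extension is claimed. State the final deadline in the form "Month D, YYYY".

March 1, 2021

Moving 1 month forward from January 14, 2021 on the corresponding day gives February 14, 2021.
No adjustment is made for weekends or holidays, so February 14, 2021 stands.
Applying the 15-calendar-day extension: February 14, 2021 + 15 days = March 1, 2021.
No adjustment is made for weekends or holidays, so March 1, 2021 stands.
Deadline: March 1, 2021.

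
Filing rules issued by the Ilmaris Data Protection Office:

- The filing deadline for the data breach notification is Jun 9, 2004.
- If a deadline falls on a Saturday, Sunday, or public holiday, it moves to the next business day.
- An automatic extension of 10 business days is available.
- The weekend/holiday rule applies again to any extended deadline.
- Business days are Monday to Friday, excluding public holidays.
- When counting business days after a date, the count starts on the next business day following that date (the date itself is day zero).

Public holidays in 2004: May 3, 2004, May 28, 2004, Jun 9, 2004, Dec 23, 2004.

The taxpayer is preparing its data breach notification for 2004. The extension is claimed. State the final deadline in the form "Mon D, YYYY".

The statutory due date is Jun 9, 2004.
Jun 9, 2004 is a listed holiday, so it moves to the next business day, Jun 10, 2004 (Thursday).
The 10-business-day extension runs from Jun 10, 2004 to Jun 24, 2004.
Jun 24, 2004 is a Thursday and not a listed holiday, so it stands.
Deadline: Jun 24, 2004.

Jun 24, 2004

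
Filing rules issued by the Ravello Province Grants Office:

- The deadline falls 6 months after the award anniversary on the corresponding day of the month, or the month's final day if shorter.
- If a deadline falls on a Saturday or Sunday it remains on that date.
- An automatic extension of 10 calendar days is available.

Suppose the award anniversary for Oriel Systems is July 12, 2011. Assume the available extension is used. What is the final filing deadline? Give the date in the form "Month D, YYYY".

January 22, 2012

6 months after July 12, 2011, on the same day of the month, is January 12, 2012.
No adjustment is made for weekends or holidays, so January 12, 2012 stands.
Applying the 10-calendar-day extension: January 12, 2012 + 10 days = January 22, 2012.
No adjustment is made for weekends or holidays, so January 22, 2012 stands.
Final deadline: January 22, 2012.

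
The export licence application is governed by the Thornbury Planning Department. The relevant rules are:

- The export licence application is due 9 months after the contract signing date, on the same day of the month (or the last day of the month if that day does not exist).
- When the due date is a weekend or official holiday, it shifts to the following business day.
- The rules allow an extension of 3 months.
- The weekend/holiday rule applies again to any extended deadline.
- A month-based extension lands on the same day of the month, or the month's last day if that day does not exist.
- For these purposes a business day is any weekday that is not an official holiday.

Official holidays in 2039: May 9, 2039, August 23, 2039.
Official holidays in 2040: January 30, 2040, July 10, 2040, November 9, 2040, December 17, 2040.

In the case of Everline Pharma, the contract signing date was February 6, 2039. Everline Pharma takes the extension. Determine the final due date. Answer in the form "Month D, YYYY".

February 7, 2040

9 months after February 6, 2039, on the same day of the month, is November 6, 2039.
Because November 6, 2039 is a Sunday, the deadline becomes November 7, 2039 (Monday).
Add 3 months to November 7, 2039: February 7, 2040.
February 7, 2040 falls on a Tuesday, which is a business day, so no adjustment is needed.
Final deadline: February 7, 2040.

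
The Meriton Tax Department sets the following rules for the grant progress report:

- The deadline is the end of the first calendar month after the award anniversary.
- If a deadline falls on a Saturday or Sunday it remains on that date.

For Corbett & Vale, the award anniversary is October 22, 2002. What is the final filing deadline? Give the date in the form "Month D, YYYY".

The first month after October 22, 2002 is November 2002, whose last day is November 30, 2002.
November 30, 2002 is a Saturday; no weekend or holiday adjustment applies.
So the filing is due November 30, 2002.

November 30, 2002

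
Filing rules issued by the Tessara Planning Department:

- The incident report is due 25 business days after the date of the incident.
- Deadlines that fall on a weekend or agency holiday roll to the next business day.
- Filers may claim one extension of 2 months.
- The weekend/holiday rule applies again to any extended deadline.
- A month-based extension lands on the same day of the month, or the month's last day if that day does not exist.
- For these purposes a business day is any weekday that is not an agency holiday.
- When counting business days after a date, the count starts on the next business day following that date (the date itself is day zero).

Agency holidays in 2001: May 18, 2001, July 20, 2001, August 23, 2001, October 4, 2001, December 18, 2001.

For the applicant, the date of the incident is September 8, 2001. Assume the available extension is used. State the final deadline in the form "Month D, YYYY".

25 business days after September 8, 2001, excluding weekends and holidays, is October 15, 2001.
October 15, 2001 is a Monday and not a listed holiday, so it stands.
Add 2 months to October 15, 2001: December 15, 2001.
Because December 15, 2001 is a Saturday, the deadline becomes December 17, 2001 (Monday).
Deadline: December 17, 2001.

December 17, 2001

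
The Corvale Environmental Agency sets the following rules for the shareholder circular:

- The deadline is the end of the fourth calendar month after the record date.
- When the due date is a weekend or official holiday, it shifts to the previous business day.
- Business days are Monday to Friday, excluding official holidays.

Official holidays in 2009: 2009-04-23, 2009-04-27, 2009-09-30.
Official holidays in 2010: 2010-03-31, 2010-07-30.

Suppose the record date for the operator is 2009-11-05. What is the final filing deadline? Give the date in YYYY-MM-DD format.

2010-03-30

4 months after 2009-11-05 is March 2010; that month ends on 2010-03-31.
2010-03-31 is a listed holiday, so it moves to the preceding business day, 2010-03-30 (Tuesday).
Final deadline: 2010-03-30.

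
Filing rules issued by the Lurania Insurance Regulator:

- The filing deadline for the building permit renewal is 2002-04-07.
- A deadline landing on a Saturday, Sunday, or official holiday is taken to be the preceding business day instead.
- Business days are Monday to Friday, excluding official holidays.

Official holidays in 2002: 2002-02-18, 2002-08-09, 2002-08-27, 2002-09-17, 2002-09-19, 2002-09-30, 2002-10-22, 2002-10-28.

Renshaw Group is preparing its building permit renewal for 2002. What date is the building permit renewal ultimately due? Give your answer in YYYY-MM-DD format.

2002-04-05

The stated deadline is 2002-04-07.
2002-04-07 is a Sunday; the preceding business day is 2002-04-05 (Friday).
Deadline: 2002-04-05.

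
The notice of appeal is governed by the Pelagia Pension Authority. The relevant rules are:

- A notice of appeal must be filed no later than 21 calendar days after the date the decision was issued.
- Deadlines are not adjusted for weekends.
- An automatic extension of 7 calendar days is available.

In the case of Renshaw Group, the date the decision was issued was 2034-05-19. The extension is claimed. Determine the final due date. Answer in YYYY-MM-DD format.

2034-06-16

Adding 21 calendar days to 2034-05-19 gives 2034-06-09.
2034-06-09 is a Friday; no weekend or holiday adjustment applies.
With the 7-day extension, 2034-06-09 becomes 2034-06-16.
2034-06-16 falls on a Friday. The rules make no weekend/holiday allowance, so it remains 2034-06-16.
Deadline: 2034-06-16.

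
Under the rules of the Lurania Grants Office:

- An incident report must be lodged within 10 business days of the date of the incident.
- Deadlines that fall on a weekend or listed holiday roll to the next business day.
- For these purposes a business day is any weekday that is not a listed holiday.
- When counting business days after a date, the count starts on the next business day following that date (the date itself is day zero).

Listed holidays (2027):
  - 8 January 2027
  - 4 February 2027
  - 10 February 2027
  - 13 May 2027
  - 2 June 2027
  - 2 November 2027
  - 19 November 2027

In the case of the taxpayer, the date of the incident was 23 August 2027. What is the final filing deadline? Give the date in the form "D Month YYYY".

Starting the day after 23 August 2027 and counting 10 business days lands on 6 September 2027.
6 September 2027 falls on a Monday, which is a business day, so no adjustment is needed.
So the filing is due 6 September 2027.

6 September 2027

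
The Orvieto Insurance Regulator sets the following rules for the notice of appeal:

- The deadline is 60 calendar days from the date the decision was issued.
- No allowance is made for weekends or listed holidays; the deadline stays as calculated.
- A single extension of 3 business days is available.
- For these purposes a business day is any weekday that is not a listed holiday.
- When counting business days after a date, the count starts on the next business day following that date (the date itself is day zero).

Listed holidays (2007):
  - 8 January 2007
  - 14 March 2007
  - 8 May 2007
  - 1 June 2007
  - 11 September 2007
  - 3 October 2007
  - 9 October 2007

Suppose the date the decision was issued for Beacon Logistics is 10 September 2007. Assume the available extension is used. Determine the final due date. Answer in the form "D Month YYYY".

14 November 2007

Trigger date 10 September 2007 + 60 calendar days = 9 November 2007.
9 November 2007 is a Friday; no weekend or holiday adjustment applies.
Counting 3 further business days from 9 November 2007 reaches 14 November 2007.
No adjustment is made for weekends or holidays, so 14 November 2007 stands.
Final deadline: 14 November 2007.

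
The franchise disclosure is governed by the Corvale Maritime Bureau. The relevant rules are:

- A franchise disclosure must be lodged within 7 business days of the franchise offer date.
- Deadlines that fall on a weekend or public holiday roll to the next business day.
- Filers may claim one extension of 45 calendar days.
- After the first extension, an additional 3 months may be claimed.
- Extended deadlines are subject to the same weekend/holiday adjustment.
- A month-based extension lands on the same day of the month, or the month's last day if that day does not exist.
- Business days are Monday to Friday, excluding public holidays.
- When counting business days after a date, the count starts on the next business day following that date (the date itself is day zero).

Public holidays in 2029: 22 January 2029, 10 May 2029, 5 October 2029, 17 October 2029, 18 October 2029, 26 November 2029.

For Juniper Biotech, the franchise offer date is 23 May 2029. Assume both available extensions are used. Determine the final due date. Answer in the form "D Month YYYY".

7 business days after 23 May 2029, excluding weekends and holidays, is 1 June 2029.
1 June 2029 falls on a Friday, which is a business day, so no adjustment is needed.
With the 45-day extension, 1 June 2029 becomes 16 July 2029.
Since 16 July 2029 is a Monday and not a holiday, the date is unchanged.
Applying the 3 months extension: 3 months after 16 July 2029 is 16 October 2029.
Since 16 October 2029 is a Tuesday and not a holiday, the date is unchanged.
So the filing is due 16 October 2029.

16 October 2029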